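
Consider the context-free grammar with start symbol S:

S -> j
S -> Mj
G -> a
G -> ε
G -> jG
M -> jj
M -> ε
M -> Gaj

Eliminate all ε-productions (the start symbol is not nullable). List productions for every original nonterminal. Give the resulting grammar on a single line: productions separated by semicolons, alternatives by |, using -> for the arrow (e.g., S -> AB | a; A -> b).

Nullable set: {G, M}.
S -> Mj: M nullable, giving Mj | j.
Drop G -> ε.
G -> jG: G nullable, giving j | jG.
Drop M -> ε.
M -> Gaj: G nullable, giving Gaj | aj.
Unchanged (no nullable symbols): S -> j; G -> a; M -> jj.

S -> j | Mj; G -> a | j | jG; M -> aj | jj | Gaj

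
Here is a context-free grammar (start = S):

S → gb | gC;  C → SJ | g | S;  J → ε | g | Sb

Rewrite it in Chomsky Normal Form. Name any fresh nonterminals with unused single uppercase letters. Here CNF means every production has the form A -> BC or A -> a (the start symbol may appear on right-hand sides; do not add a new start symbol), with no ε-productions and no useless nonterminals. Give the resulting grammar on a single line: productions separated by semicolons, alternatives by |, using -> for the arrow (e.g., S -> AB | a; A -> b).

S -> AB | AC; A -> g; B -> b; C -> g | AB | AC | SJ; J -> g | SB

Nullable: {J}; after ε-elimination: S -> gC | gb; C -> S | g | SJ; J -> g | Sb.
After unit-elimination: S -> gC | gb; C -> g | SJ | gC | gb; J -> g | Sb.
TERM: introduce B -> b, A -> g and substitute in every rule of length ≥2.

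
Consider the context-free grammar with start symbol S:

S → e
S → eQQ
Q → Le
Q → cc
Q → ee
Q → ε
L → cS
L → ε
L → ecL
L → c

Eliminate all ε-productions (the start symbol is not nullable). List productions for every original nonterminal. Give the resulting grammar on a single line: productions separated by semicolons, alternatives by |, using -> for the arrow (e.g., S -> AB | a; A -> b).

S -> e | eQ | eQQ; L -> c | cS | ec | ecL; Q -> e | Le | cc | ee

Nullable set: {L, Q}.
S -> eQQ: Q, Q nullable, giving e | eQ | eQQ.
Drop L -> ε.
L -> ecL: L nullable, giving ec | ecL.
Drop Q -> ε.
Q -> Le: L nullable, giving Le | e.
Unchanged (no nullable symbols): S -> e; L -> c; L -> cS; Q -> cc; Q -> ee.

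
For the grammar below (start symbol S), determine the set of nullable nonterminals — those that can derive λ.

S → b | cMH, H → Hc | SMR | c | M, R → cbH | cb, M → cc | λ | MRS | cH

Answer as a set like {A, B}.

Directly nullable (have an ε-rule): {M}.
H is nullable via H -> M (every symbol on the right is already known nullable).
Not nullable: R, S — each has a terminal in every rule's right-hand side or depends on a non-nullable symbol.

{H, M}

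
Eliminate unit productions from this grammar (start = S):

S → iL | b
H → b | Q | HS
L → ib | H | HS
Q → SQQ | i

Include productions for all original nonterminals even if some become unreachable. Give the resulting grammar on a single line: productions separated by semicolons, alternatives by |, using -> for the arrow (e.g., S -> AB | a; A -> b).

Unit productions: H->Q, L->H.
Unit pairs (A ⇒* B via units): (H,Q), (L,H), (L,Q).
S: inherits non-unit rules of {S} → b | iL.
H: inherits non-unit rules of {H, Q} → HS | SQQ | b | i.
L: inherits non-unit rules of {H, L, Q} → HS | SQQ | b | i | ib.
Q: inherits non-unit rules of {Q} → SQQ | i.

S -> b | iL; H -> b | i | HS | SQQ; L -> b | i | HS | ib | SQQ; Q -> i | SQQ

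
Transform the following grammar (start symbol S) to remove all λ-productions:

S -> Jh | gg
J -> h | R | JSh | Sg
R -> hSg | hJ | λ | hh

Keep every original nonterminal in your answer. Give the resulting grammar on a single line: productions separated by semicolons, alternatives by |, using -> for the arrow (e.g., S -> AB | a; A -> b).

S -> h | Jh | gg; J -> R | h | Sg | Sh | JSh; R -> h | hJ | hh | hSg

Nullable set: {J, R}.
S -> Jh: J nullable, giving Jh | h.
J -> JSh: J nullable, giving JSh | Sh.
J -> R: R nullable, giving R.
Drop R -> λ.
R -> hJ: J nullable, giving h | hJ.
Unchanged (no nullable symbols): S -> gg; J -> Sg; J -> h; R -> hSg; R -> hh.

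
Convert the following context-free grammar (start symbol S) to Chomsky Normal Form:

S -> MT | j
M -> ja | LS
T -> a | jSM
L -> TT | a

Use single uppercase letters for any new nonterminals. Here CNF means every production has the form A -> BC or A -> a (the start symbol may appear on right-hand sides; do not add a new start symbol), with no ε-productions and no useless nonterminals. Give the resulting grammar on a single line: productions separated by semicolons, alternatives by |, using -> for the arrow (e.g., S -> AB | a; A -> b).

No ε-productions.
No unit productions to eliminate.
TERM: introduce B -> a, A -> j and substitute in every rule of length ≥2.
BIN: T -> ASM becomes T -> AC, C -> SM.

S -> j | MT; A -> j; B -> a; C -> SM; L -> a | TT; M -> AB | LS; T -> a | AC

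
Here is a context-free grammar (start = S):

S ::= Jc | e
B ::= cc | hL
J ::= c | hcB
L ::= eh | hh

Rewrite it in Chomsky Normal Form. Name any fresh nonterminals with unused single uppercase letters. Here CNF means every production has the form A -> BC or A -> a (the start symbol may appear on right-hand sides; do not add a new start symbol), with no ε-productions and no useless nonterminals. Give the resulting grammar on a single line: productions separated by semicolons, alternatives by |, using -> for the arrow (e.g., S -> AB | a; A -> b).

No ε-productions.
No unit productions to eliminate.
TERM: introduce A -> c, D -> e, C -> h and substitute in every rule of length ≥2.
BIN: J -> CAB becomes J -> CE, E -> AB.

S -> e | JA; A -> c; B -> AA | CL; C -> h; D -> e; E -> AB; J -> c | CE; L -> CC | DC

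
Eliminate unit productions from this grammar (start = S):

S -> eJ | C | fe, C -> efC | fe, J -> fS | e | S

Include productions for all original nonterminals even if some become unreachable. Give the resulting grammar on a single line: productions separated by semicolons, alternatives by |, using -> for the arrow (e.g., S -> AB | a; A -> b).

S -> eJ | fe | efC; C -> fe | efC; J -> e | eJ | fS | fe | efC

Unit productions: J->S, S->C.
Unit pairs (A ⇒* B via units): (J,C), (J,S), (S,C).
S: inherits non-unit rules of {C, S} → eJ | efC | fe.
C: inherits non-unit rules of {C} → efC | fe.
J: inherits non-unit rules of {C, J, S} → e | eJ | efC | fS | fe.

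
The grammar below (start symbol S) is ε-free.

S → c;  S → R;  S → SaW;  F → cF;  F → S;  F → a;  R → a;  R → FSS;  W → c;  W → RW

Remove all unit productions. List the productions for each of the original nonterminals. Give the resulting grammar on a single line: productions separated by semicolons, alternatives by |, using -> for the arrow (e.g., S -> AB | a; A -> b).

Unit productions: F->S, S->R.
Unit pairs (A ⇒* B via units): (F,R), (F,S), (S,R).
S: inherits non-unit rules of {R, S} → FSS | SaW | a | c.
F: inherits non-unit rules of {F, R, S} → FSS | SaW | a | c | cF.
R: inherits non-unit rules of {R} → FSS | a.
W: inherits non-unit rules of {W} → RW | c.

S -> a | c | FSS | SaW; F -> a | c | cF | FSS | SaW; R -> a | FSS; W -> c | RW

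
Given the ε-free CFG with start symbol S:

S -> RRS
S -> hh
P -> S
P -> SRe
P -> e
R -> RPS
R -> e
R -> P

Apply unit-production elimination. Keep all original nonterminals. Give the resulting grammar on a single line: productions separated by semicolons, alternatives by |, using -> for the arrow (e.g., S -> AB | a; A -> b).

Unit productions: P->S, R->P.
Unit pairs (A ⇒* B via units): (P,S), (R,P), (R,S).
S: inherits non-unit rules of {S} → RRS | hh.
P: inherits non-unit rules of {P, S} → RRS | SRe | e | hh.
R: inherits non-unit rules of {P, R, S} → RPS | RRS | SRe | e | hh.

S -> hh | RRS; P -> e | hh | RRS | SRe; R -> e | hh | RPS | RRS | SRe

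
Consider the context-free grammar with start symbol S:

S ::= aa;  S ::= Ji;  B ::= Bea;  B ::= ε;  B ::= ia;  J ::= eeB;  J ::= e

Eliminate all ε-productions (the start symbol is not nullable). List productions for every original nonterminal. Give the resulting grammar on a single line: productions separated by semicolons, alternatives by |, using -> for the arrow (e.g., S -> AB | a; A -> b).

S -> Ji | aa; B -> ea | ia | Bea; J -> e | ee | eeB

Nullable set: {B}.
Drop B -> ε.
B -> Bea: B nullable, giving Bea | ea.
J -> eeB: B nullable, giving ee | eeB.
Unchanged (no nullable symbols): S -> Ji; S -> aa; B -> ia; J -> e.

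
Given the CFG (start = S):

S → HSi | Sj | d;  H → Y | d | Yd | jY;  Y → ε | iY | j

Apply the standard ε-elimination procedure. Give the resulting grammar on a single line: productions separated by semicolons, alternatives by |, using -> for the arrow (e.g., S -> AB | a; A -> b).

S -> d | Si | Sj | HSi; H -> Y | d | j | Yd | jY; Y -> i | j | iY

Nullable set: {H, Y}.
S -> HSi: H nullable, giving HSi | Si.
H -> Y: Y nullable, giving Y.
H -> Yd: Y nullable, giving Yd | d.
H -> jY: Y nullable, giving j | jY.
Drop Y -> ε.
Y -> iY: Y nullable, giving i | iY.
Unchanged (no nullable symbols): S -> Sj; S -> d; H -> d; Y -> j.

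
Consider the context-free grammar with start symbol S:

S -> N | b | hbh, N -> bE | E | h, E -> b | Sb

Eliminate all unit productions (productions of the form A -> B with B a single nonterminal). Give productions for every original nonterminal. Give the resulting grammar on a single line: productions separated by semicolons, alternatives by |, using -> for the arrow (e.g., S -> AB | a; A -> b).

S -> b | h | Sb | bE | hbh; E -> b | Sb; N -> b | h | Sb | bE

Unit productions: N->E, S->N.
Unit pairs (A ⇒* B via units): (N,E), (S,E), (S,N).
S: inherits non-unit rules of {E, N, S} → Sb | b | bE | h | hbh.
E: inherits non-unit rules of {E} → Sb | b.
N: inherits non-unit rules of {E, N} → Sb | b | bE | h.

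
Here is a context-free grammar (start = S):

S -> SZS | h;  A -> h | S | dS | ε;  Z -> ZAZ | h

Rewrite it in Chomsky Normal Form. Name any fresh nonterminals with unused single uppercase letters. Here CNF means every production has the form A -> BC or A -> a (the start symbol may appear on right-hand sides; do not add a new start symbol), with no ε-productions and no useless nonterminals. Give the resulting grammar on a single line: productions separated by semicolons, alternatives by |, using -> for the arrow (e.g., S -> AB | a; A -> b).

Nullable: {A}; after ε-elimination: S -> h | SZS; A -> S | h | dS; Z -> h | ZZ | ZAZ.
After unit-elimination: S -> h | SZS; A -> h | dS | SZS; Z -> h | ZZ | ZAZ.
TERM: introduce B -> d and substitute in every rule of length ≥2.
BIN: A -> SZS becomes A -> SC, C -> ZS; S -> SZS becomes S -> SD, D -> ZS; Z -> ZAZ becomes Z -> ZE, E -> AZ.

S -> h | SD; A -> h | BS | SC; B -> d; C -> ZS; D -> ZS; E -> AZ; Z -> h | ZE | ZZ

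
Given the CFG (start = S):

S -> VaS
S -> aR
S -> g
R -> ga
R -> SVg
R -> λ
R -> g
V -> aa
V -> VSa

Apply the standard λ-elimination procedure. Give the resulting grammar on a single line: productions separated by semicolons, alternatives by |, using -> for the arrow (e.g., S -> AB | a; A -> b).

S -> a | g | aR | VaS; R -> g | ga | SVg; V -> aa | VSa

Nullable set: {R}.
S -> aR: R nullable, giving a | aR.
Drop R -> λ.
Unchanged (no nullable symbols): S -> VaS; S -> g; R -> SVg; R -> g; R -> ga; V -> VSa; V -> aa.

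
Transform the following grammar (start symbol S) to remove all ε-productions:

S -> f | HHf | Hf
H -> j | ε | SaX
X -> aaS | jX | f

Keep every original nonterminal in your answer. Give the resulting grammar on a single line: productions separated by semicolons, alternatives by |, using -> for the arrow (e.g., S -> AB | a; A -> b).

Nullable set: {H}.
S -> HHf: H, H nullable, giving HHf | Hf | f.
S -> Hf: H nullable, giving Hf | f.
Drop H -> ε.
Unchanged (no nullable symbols): S -> f; H -> SaX; H -> j; X -> aaS; X -> f; X -> jX.

S -> f | Hf | HHf; H -> j | SaX; X -> f | jX | aaS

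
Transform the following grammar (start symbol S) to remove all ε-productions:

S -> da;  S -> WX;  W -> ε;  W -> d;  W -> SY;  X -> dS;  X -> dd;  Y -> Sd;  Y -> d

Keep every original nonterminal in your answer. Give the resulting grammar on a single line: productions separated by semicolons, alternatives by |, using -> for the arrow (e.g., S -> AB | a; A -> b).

S -> X | WX | da; W -> d | SY; X -> dS | dd; Y -> d | Sd

Nullable set: {W}.
S -> WX: W nullable, giving WX | X.
Drop W -> ε.
Unchanged (no nullable symbols): S -> da; W -> SY; W -> d; X -> dS; X -> dd; Y -> Sd; Y -> d.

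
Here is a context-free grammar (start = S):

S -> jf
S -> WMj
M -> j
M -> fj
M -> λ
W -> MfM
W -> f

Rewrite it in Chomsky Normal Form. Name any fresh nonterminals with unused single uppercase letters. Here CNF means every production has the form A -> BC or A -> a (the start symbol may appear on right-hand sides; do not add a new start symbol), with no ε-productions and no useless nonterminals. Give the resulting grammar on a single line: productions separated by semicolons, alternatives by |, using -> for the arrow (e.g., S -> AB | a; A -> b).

S -> BA | WB | WC; A -> f; B -> j; C -> MB; D -> AM; M -> j | AB; W -> f | AM | MA | MD

Nullable: {M}; after ε-elimination: S -> Wj | jf | WMj; M -> j | fj; W -> f | Mf | fM | MfM.
No unit productions to eliminate.
TERM: introduce A -> f, B -> j and substitute in every rule of length ≥2.
BIN: S -> WMB becomes S -> WC, C -> MB; W -> MAM becomes W -> MD, D -> AM.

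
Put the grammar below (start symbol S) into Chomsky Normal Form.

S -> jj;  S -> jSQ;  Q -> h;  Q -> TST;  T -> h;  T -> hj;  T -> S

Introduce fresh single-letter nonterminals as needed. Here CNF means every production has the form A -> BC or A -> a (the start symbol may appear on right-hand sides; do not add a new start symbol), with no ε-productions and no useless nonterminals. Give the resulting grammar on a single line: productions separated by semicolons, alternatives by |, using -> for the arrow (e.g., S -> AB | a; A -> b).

No ε-productions.
After unit-elimination: S -> jj | jSQ; Q -> h | TST; T -> h | hj | jj | jSQ.
TERM: introduce B -> h, A -> j and substitute in every rule of length ≥2.
BIN: Q -> TST becomes Q -> TC, C -> ST; S -> ASQ becomes S -> AD, D -> SQ; T -> ASQ becomes T -> AE, E -> SQ.

S -> AA | AD; A -> j; B -> h; C -> ST; D -> SQ; E -> SQ; Q -> h | TC; T -> h | AA | AE | BA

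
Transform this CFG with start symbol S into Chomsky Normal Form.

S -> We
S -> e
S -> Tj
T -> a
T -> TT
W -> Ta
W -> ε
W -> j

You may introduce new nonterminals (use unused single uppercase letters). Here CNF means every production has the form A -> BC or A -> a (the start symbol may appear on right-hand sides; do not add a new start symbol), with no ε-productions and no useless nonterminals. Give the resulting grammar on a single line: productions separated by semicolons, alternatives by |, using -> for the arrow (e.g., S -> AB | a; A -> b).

S -> e | TA | WB; A -> j; B -> e; C -> a; T -> a | TT; W -> j | TC

Nullable: {W}; after ε-elimination: S -> e | Tj | We; T -> a | TT; W -> j | Ta.
No unit productions to eliminate.
TERM: introduce C -> a, B -> e, A -> j and substitute in every rule of length ≥2.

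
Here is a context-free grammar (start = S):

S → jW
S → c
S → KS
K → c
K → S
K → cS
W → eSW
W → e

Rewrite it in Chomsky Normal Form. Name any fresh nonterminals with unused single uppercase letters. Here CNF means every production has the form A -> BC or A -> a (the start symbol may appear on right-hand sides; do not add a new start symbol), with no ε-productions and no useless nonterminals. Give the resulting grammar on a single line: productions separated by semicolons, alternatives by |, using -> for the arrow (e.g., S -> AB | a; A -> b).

S -> c | BW | KS; A -> c; B -> j; C -> e; D -> SW; K -> c | AS | BW | KS; W -> e | CD

No ε-productions.
After unit-elimination: S -> c | KS | jW; K -> c | KS | cS | jW; W -> e | eSW.
TERM: introduce A -> c, C -> e, B -> j and substitute in every rule of length ≥2.
BIN: W -> CSW becomes W -> CD, D -> SW.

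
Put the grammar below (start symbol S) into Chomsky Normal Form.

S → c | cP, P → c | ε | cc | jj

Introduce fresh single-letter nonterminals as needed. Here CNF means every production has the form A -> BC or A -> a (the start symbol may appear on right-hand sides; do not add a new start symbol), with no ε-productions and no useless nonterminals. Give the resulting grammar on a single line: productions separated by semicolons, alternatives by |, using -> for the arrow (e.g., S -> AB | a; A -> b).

Nullable: {P}; after ε-elimination: S -> c | cP; P -> c | cc | jj.
No unit productions to eliminate.
TERM: introduce A -> c, B -> j and substitute in every rule of length ≥2.

S -> c | AP; A -> c; B -> j; P -> c | AA | BB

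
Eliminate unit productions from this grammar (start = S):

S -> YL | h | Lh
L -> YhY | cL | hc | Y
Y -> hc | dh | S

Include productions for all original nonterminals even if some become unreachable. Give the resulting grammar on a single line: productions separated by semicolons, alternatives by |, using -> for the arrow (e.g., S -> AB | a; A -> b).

Unit productions: L->Y, Y->S.
Unit pairs (A ⇒* B via units): (L,S), (L,Y), (Y,S).
S: inherits non-unit rules of {S} → Lh | YL | h.
L: inherits non-unit rules of {L, S, Y} → Lh | YL | YhY | cL | dh | h | hc.
Y: inherits non-unit rules of {S, Y} → Lh | YL | dh | h | hc.

S -> h | Lh | YL; L -> h | Lh | YL | cL | dh | hc | YhY; Y -> h | Lh | YL | dh | hc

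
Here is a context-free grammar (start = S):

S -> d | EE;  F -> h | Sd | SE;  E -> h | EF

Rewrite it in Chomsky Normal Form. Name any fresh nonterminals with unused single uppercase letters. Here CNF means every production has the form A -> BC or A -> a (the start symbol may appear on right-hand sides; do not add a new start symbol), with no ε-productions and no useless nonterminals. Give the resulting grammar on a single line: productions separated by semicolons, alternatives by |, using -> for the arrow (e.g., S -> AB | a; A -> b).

No ε-productions.
No unit productions to eliminate.
TERM: introduce A -> d and substitute in every rule of length ≥2.

S -> d | EE; A -> d; E -> h | EF; F -> h | SA | SE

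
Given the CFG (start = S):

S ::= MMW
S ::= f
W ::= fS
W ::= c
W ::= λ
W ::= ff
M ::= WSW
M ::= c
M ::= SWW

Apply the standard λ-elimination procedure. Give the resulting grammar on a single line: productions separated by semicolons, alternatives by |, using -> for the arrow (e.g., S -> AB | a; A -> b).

S -> f | MM | MMW; M -> S | c | SW | WS | SWW | WSW; W -> c | fS | ff

Nullable set: {W}.
S -> MMW: W nullable, giving MM | MMW.
M -> SWW: W, W nullable, giving S | SW | SWW.
M -> WSW: W, W nullable, giving S | SW | WS | WSW.
Drop W -> λ.
Unchanged (no nullable symbols): S -> f; M -> c; W -> c; W -> fS; W -> ff.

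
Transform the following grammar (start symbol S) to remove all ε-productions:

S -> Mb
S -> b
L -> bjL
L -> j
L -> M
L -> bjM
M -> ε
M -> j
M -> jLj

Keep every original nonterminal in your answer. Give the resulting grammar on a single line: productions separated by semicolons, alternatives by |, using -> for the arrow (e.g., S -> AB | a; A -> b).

Nullable set: {L, M}.
S -> Mb: M nullable, giving Mb | b.
L -> M: M nullable, giving M.
L -> bjL: L nullable, giving bj | bjL.
L -> bjM: M nullable, giving bj | bjM.
Drop M -> ε.
M -> jLj: L nullable, giving jLj | jj.
Unchanged (no nullable symbols): S -> b; L -> j; M -> j.

S -> b | Mb; L -> M | j | bj | bjL | bjM; M -> j | jj | jLj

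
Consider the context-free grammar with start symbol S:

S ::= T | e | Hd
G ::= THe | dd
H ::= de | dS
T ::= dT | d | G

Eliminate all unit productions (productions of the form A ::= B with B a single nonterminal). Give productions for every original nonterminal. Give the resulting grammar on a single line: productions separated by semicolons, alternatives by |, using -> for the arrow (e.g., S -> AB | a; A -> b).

S -> d | e | Hd | dT | dd | THe; G -> dd | THe; H -> dS | de; T -> d | dT | dd | THe

Unit productions: S->T, T->G.
Unit pairs (A ⇒* B via units): (S,G), (S,T), (T,G).
S: inherits non-unit rules of {G, S, T} → Hd | THe | d | dT | dd | e.
G: inherits non-unit rules of {G} → THe | dd.
H: inherits non-unit rules of {H} → dS | de.
T: inherits non-unit rules of {G, T} → THe | d | dT | dd.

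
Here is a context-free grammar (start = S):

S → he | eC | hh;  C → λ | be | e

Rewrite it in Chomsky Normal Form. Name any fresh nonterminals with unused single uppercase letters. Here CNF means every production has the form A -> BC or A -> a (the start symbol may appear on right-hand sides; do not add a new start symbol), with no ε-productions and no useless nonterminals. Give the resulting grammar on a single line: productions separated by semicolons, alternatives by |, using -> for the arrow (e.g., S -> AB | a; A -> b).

S -> e | BC | DB | DD; A -> b; B -> e; C -> e | AB; D -> h

Nullable: {C}; after ε-elimination: S -> e | eC | he | hh; C -> e | be.
No unit productions to eliminate.
TERM: introduce A -> b, B -> e, D -> h and substitute in every rule of length ≥2.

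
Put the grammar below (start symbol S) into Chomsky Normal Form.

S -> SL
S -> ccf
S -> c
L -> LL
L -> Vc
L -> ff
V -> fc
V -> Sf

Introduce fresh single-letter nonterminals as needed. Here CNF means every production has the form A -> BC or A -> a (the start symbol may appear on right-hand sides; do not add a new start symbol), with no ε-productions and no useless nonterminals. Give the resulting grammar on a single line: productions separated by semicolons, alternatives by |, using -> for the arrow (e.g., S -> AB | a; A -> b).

S -> c | AC | SL; A -> c; B -> f; C -> AB; L -> BB | LL | VA; V -> BA | SB

No ε-productions.
No unit productions to eliminate.
TERM: introduce A -> c, B -> f and substitute in every rule of length ≥2.
BIN: S -> AAB becomes S -> AC, C -> AB.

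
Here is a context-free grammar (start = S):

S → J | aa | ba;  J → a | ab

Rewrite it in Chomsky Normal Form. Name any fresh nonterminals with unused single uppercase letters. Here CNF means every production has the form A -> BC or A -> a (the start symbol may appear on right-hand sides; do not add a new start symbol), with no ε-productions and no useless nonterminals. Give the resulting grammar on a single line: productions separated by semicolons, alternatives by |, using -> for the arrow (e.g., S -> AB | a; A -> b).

S -> a | AA | AB | BA; A -> a; B -> b

No ε-productions.
After unit-elimination: S -> a | aa | ab | ba; J -> a | ab.
TERM: introduce A -> a, B -> b and substitute in every rule of length ≥2.
Drop unreachable/unproductive: J.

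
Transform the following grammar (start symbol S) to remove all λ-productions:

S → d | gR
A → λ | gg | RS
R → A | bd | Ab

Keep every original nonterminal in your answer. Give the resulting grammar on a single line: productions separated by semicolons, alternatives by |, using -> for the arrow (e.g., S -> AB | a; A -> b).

Nullable set: {A, R}.
S -> gR: R nullable, giving g | gR.
Drop A -> λ.
A -> RS: R nullable, giving RS | S.
R -> A: A nullable, giving A.
R -> Ab: A nullable, giving Ab | b.
Unchanged (no nullable symbols): S -> d; A -> gg; R -> bd.

S -> d | g | gR; A -> S | RS | gg; R -> A | b | Ab | bd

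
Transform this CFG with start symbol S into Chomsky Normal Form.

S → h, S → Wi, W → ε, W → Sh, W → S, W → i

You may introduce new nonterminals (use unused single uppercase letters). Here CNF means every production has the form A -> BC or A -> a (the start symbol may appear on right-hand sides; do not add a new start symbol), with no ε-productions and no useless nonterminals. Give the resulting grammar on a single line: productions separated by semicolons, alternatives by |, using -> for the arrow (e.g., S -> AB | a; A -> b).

Nullable: {W}; after ε-elimination: S -> h | i | Wi; W -> S | i | Sh.
After unit-elimination: S -> h | i | Wi; W -> h | i | Sh | Wi.
TERM: introduce B -> h, A -> i and substitute in every rule of length ≥2.

S -> h | i | WA; A -> i; B -> h; W -> h | i | SB | WA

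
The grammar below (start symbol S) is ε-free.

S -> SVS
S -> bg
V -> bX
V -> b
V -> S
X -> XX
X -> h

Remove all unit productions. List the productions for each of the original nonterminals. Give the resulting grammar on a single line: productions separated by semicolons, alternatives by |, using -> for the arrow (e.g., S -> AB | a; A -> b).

S -> bg | SVS; V -> b | bX | bg | SVS; X -> h | XX

Unit productions: V->S.
Unit pairs (A ⇒* B via units): (V,S).
S: inherits non-unit rules of {S} → SVS | bg.
V: inherits non-unit rules of {S, V} → SVS | b | bX | bg.
X: inherits non-unit rules of {X} → XX | h.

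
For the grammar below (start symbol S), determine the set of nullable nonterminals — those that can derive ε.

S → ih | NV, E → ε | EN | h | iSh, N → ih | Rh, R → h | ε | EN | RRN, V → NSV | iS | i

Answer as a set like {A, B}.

Directly nullable (have an ε-rule): {E, R}.
Not nullable: N, S, V — each has a terminal in every rule's right-hand side or depends on a non-nullable symbol.

{E, R}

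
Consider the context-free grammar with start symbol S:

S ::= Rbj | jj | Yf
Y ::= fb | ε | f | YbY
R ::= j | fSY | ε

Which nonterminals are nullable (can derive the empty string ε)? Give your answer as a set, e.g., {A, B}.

Directly nullable (have an ε-rule): {R, Y}.
Not nullable: S — each has a terminal in every rule's right-hand side or depends on a non-nullable symbol.

{R, Y}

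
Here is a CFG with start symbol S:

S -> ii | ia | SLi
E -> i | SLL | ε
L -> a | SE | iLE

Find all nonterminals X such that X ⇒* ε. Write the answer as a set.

{E}

Directly nullable (have an ε-rule): {E}.
Not nullable: L, S — each has a terminal in every rule's right-hand side or depends on a non-nullable symbol.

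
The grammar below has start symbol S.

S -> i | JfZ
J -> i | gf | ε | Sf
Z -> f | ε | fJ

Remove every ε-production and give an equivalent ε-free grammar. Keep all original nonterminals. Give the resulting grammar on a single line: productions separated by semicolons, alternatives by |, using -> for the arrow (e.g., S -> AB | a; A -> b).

Nullable set: {J, Z}.
S -> JfZ: J, Z nullable, giving Jf | JfZ | f | fZ.
Drop J -> ε.
Drop Z -> ε.
Z -> fJ: J nullable, giving f | fJ.
Unchanged (no nullable symbols): S -> i; J -> Sf; J -> gf; J -> i; Z -> f.

S -> f | i | Jf | fZ | JfZ; J -> i | Sf | gf; Z -> f | fJ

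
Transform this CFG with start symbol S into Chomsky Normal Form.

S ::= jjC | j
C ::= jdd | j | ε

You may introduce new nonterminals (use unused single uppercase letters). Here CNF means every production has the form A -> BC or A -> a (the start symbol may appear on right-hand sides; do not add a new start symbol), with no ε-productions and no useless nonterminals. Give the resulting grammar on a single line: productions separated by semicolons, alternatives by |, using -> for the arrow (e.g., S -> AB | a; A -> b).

Nullable: {C}; after ε-elimination: S -> j | jj | jjC; C -> j | jdd.
No unit productions to eliminate.
TERM: introduce B -> d, A -> j and substitute in every rule of length ≥2.
BIN: C -> ABB becomes C -> AD, D -> BB; S -> AAC becomes S -> AE, E -> AC.

S -> j | AA | AE; A -> j; B -> d; C -> j | AD; D -> BB; E -> AC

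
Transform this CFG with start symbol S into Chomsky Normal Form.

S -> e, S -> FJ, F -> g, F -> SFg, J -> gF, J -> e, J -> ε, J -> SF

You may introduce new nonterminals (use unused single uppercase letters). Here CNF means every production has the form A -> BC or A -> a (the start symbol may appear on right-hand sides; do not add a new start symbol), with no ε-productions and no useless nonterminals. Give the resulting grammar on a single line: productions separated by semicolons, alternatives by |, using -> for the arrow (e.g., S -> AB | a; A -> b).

S -> e | g | FJ | SC; A -> g; B -> FA; C -> FA; F -> g | SB; J -> e | AF | SF

Nullable: {J}; after ε-elimination: S -> F | e | FJ; F -> g | SFg; J -> e | SF | gF.
After unit-elimination: S -> e | g | FJ | SFg; F -> g | SFg; J -> e | SF | gF.
TERM: introduce A -> g and substitute in every rule of length ≥2.
BIN: F -> SFA becomes F -> SB, B -> FA; S -> SFA becomes S -> SC, C -> FA.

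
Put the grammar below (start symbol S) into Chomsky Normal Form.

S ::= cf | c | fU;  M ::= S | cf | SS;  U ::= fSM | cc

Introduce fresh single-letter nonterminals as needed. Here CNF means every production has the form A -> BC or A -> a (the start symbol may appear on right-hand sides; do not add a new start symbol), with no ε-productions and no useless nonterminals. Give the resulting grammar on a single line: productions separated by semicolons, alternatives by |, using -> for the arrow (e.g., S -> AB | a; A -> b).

S -> c | AB | BU; A -> c; B -> f; C -> SM; M -> c | AB | BU | SS; U -> AA | BC

No ε-productions.
After unit-elimination: S -> c | cf | fU; M -> c | SS | cf | fU; U -> cc | fSM.
TERM: introduce A -> c, B -> f and substitute in every rule of length ≥2.
BIN: U -> BSM becomes U -> BC, C -> SM.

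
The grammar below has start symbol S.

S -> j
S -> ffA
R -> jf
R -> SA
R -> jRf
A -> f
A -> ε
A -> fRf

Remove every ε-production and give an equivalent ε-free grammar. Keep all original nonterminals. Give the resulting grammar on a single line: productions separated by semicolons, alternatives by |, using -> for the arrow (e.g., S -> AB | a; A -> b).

Nullable set: {A}.
S -> ffA: A nullable, giving ff | ffA.
Drop A -> ε.
R -> SA: A nullable, giving S | SA.
Unchanged (no nullable symbols): S -> j; A -> f; A -> fRf; R -> jRf; R -> jf.

S -> j | ff | ffA; A -> f | fRf; R -> S | SA | jf | jRf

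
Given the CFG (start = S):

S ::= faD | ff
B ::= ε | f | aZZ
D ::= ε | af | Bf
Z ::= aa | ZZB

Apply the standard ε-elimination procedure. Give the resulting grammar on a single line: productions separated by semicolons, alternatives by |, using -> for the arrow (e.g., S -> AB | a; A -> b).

Nullable set: {B, D}.
S -> faD: D nullable, giving fa | faD.
Drop B -> ε.
Drop D -> ε.
D -> Bf: B nullable, giving Bf | f.
Z -> ZZB: B nullable, giving ZZ | ZZB.
Unchanged (no nullable symbols): S -> ff; B -> aZZ; B -> f; D -> af; Z -> aa.

S -> fa | ff | faD; B -> f | aZZ; D -> f | Bf | af; Z -> ZZ | aa | ZZB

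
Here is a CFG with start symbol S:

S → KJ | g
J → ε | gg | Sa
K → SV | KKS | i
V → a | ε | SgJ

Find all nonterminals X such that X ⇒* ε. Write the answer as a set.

{J, V}

Directly nullable (have an ε-rule): {J, V}.
Not nullable: K, S — each has a terminal in every rule's right-hand side or depends on a non-nullable symbol.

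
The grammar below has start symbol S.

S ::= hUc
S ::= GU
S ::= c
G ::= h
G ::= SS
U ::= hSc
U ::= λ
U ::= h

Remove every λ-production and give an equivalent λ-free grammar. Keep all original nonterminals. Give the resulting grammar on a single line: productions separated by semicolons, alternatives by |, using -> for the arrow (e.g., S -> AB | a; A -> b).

Nullable set: {U}.
S -> GU: U nullable, giving G | GU.
S -> hUc: U nullable, giving hUc | hc.
Drop U -> λ.
Unchanged (no nullable symbols): S -> c; G -> SS; G -> h; U -> h; U -> hSc.

S -> G | c | GU | hc | hUc; G -> h | SS; U -> h | hSc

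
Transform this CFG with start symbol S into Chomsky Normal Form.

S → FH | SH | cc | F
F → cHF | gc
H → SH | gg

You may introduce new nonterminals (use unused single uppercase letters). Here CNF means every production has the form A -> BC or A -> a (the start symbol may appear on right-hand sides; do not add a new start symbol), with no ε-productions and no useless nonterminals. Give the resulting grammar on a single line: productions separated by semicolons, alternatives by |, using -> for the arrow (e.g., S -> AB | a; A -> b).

S -> AA | AD | BA | FH | SH; A -> c; B -> g; C -> HF; D -> HF; F -> AC | BA; H -> BB | SH

No ε-productions.
After unit-elimination: S -> FH | SH | cc | gc | cHF; F -> gc | cHF; H -> SH | gg.
TERM: introduce A -> c, B -> g and substitute in every rule of length ≥2.
BIN: F -> AHF becomes F -> AC, C -> HF; S -> AHF becomes S -> AD, D -> HF.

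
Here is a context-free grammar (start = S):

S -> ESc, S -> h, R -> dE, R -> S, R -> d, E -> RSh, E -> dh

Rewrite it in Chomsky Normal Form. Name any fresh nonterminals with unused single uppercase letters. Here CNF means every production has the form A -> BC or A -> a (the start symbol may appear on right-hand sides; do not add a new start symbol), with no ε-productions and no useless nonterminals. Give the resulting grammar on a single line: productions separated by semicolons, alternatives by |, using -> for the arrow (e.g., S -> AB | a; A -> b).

S -> h | EG; A -> h; B -> d; C -> c; D -> SA; E -> BA | RD; F -> SC; G -> SC; R -> d | h | BE | EF

No ε-productions.
After unit-elimination: S -> h | ESc; E -> dh | RSh; R -> d | h | dE | ESc.
TERM: introduce C -> c, B -> d, A -> h and substitute in every rule of length ≥2.
BIN: E -> RSA becomes E -> RD, D -> SA; R -> ESC becomes R -> EF, F -> SC; S -> ESC becomes S -> EG, G -> SC.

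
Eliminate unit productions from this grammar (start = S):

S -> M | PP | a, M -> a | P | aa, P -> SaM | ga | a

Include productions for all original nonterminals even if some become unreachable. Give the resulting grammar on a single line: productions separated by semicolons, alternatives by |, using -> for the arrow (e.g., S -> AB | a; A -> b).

S -> a | PP | aa | ga | SaM; M -> a | aa | ga | SaM; P -> a | ga | SaM

Unit productions: M->P, S->M.
Unit pairs (A ⇒* B via units): (M,P), (S,M), (S,P).
S: inherits non-unit rules of {M, P, S} → PP | SaM | a | aa | ga.
M: inherits non-unit rules of {M, P} → SaM | a | aa | ga.
P: inherits non-unit rules of {P} → SaM | a | ga.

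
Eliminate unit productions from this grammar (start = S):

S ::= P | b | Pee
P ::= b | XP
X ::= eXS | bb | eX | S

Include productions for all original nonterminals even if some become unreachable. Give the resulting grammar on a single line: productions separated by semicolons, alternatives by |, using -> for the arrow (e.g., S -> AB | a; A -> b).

Unit productions: S->P, X->S.
Unit pairs (A ⇒* B via units): (S,P), (X,P), (X,S).
S: inherits non-unit rules of {P, S} → Pee | XP | b.
P: inherits non-unit rules of {P} → XP | b.
X: inherits non-unit rules of {P, S, X} → Pee | XP | b | bb | eX | eXS.

S -> b | XP | Pee; P -> b | XP; X -> b | XP | bb | eX | Pee | eXS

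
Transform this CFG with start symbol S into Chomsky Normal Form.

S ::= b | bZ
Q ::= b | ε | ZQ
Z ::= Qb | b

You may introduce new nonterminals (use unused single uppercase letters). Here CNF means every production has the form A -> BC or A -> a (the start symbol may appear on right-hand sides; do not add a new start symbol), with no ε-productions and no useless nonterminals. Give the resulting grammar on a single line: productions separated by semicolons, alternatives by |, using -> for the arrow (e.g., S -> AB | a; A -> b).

S -> b | AZ; A -> b; Q -> b | QA | ZQ; Z -> b | QA

Nullable: {Q}; after ε-elimination: S -> b | bZ; Q -> Z | b | ZQ; Z -> b | Qb.
After unit-elimination: S -> b | bZ; Q -> b | Qb | ZQ; Z -> b | Qb.
TERM: introduce A -> b and substitute in every rule of length ≥2.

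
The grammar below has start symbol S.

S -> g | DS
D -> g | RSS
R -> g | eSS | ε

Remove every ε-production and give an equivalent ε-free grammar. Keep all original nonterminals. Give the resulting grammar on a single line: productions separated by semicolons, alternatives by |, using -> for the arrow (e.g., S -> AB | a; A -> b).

S -> g | DS; D -> g | SS | RSS; R -> g | eSS

Nullable set: {R}.
D -> RSS: R nullable, giving RSS | SS.
Drop R -> ε.
Unchanged (no nullable symbols): S -> DS; S -> g; D -> g; R -> eSS; R -> g.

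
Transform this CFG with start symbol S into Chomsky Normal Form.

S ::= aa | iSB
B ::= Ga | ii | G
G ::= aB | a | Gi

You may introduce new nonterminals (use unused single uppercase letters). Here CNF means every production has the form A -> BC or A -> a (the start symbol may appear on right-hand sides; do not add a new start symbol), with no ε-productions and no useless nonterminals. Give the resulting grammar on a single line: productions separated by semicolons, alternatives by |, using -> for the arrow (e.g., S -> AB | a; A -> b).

S -> AA | CD; A -> a; B -> a | AB | CC | GA | GC; C -> i; D -> SB; G -> a | AB | GC

No ε-productions.
After unit-elimination: S -> aa | iSB; B -> a | Ga | Gi | aB | ii; G -> a | Gi | aB.
TERM: introduce A -> a, C -> i and substitute in every rule of length ≥2.
BIN: S -> CSB becomes S -> CD, D -> SB.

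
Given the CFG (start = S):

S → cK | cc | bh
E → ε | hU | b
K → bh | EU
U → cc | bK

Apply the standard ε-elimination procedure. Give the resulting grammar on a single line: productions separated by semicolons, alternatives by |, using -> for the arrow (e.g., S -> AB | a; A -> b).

Nullable set: {E}.
Drop E -> ε.
K -> EU: E nullable, giving EU | U.
Unchanged (no nullable symbols): S -> bh; S -> cK; S -> cc; E -> b; E -> hU; K -> bh; U -> bK; U -> cc.

S -> bh | cK | cc; E -> b | hU; K -> U | EU | bh; U -> bK | cc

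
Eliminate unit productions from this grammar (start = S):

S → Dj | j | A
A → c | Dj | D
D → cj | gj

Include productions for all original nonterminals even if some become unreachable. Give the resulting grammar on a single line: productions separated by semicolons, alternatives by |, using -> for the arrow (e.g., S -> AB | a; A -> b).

Unit productions: A->D, S->A.
Unit pairs (A ⇒* B via units): (A,D), (S,A), (S,D).
S: inherits non-unit rules of {A, D, S} → Dj | c | cj | gj | j.
A: inherits non-unit rules of {A, D} → Dj | c | cj | gj.
D: inherits non-unit rules of {D} → cj | gj.

S -> c | j | Dj | cj | gj; A -> c | Dj | cj | gj; D -> cj | gj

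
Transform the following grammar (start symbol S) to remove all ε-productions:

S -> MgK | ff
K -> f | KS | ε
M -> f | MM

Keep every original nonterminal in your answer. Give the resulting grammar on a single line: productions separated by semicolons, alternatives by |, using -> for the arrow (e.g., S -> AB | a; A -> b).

S -> Mg | ff | MgK; K -> S | f | KS; M -> f | MM

Nullable set: {K}.
S -> MgK: K nullable, giving Mg | MgK.
Drop K -> ε.
K -> KS: K nullable, giving KS | S.
Unchanged (no nullable symbols): S -> ff; K -> f; M -> MM; M -> f.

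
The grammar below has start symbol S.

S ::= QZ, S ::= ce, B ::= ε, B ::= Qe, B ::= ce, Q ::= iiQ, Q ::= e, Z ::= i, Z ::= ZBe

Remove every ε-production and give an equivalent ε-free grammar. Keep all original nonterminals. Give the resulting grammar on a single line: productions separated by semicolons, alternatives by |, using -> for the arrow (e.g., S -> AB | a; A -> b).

Nullable set: {B}.
Drop B -> ε.
Z -> ZBe: B nullable, giving ZBe | Ze.
Unchanged (no nullable symbols): S -> QZ; S -> ce; B -> Qe; B -> ce; Q -> e; Q -> iiQ; Z -> i.

S -> QZ | ce; B -> Qe | ce; Q -> e | iiQ; Z -> i | Ze | ZBe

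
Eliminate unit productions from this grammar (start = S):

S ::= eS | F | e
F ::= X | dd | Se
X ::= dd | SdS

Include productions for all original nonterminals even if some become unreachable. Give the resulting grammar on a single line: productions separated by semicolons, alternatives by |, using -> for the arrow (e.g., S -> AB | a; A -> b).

S -> e | Se | dd | eS | SdS; F -> Se | dd | SdS; X -> dd | SdS

Unit productions: F->X, S->F.
Unit pairs (A ⇒* B via units): (F,X), (S,F), (S,X).
S: inherits non-unit rules of {F, S, X} → SdS | Se | dd | e | eS.
F: inherits non-unit rules of {F, X} → SdS | Se | dd.
X: inherits non-unit rules of {X} → SdS | dd.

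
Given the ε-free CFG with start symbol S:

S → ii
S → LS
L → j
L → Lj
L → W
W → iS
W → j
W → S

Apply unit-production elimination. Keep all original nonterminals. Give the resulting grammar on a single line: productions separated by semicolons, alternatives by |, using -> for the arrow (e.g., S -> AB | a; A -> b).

S -> LS | ii; L -> j | LS | Lj | iS | ii; W -> j | LS | iS | ii

Unit productions: L->W, W->S.
Unit pairs (A ⇒* B via units): (L,S), (L,W), (W,S).
S: inherits non-unit rules of {S} → LS | ii.
L: inherits non-unit rules of {L, S, W} → LS | Lj | iS | ii | j.
W: inherits non-unit rules of {S, W} → LS | iS | ii | j.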